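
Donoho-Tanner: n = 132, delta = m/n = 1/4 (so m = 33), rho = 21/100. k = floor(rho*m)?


m = 1/4*132 = 33.
rho = 21/100.
rho*m = 21/100*33 = 6.93.
k = floor(6.93) = 6.

6


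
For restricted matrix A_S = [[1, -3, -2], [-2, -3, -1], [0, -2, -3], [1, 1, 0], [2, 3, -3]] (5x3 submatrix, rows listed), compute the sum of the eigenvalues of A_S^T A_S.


Sum of eigenvalues of A_S^T A_S = trace(A_S^T A_S) = sum of squared column norms of A_S.
A_S^T A_S diagonal: [10, 32, 23].
trace = 10 + 32 + 23 = 65.

65


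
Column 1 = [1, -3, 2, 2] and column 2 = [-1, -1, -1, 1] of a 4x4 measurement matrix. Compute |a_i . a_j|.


Inner product: 1*-1 + -3*-1 + 2*-1 + 2*1
Products: [-1, 3, -2, 2]
Sum = 2.
|dot| = 2.

2


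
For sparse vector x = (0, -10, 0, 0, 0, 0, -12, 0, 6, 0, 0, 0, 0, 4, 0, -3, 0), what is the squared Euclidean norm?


Non-zero entries: [(1, -10), (6, -12), (8, 6), (13, 4), (15, -3)]
Squares: [100, 144, 36, 16, 9]
||x||_2^2 = sum = 305.

305


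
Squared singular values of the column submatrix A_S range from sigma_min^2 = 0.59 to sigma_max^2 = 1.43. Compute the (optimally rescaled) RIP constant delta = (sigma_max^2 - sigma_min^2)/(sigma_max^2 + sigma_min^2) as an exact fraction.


lambda_max - lambda_min = 1.43 - 0.59 = 0.84.
lambda_max + lambda_min = 1.43 + 0.59 = 2.02.
delta = 0.84/2.02 = 84/202 = 42/101.

42/101


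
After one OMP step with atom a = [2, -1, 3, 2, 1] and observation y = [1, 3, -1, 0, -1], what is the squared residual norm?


a^T a = 19.
a^T y = -5.
coeff = -5/19 = -5/19.
||r||^2 = 203/19.

203/19


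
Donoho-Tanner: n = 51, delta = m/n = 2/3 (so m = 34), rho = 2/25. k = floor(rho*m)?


m = 2/3*51 = 34.
rho = 2/25.
rho*m = 2/25*34 = 2.72.
k = floor(2.72) = 2.

2


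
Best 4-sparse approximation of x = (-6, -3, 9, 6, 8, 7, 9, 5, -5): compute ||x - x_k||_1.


Sorted |x_i| descending: [9, 9, 8, 7, 6, 6, 5, 5, 3]
Keep top 4: [9, 9, 8, 7]
Tail entries: [6, 6, 5, 5, 3]
L1 error = sum of tail = 25.

25


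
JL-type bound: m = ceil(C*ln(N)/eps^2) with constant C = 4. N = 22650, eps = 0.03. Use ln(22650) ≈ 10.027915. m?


ln(22650) ≈ 10.027915.
eps^2 = 0.03^2 = 0.0009.
C*ln(N)/eps^2 ≈ 4*10.027915/0.0009 ≈ 44568.5111.
m = ceil(44568.5111) = 44569.

44569


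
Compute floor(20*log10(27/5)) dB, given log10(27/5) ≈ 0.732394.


||x||/||e|| = 27/5.
log10(27/5) ≈ 0.732394.
20*log10(||x||/||e||) ≈ 20*0.732394 = 14.64788.
floor(14.64788) = 14.

14


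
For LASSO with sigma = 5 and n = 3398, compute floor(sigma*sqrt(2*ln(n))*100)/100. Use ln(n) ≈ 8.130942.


ln(3398) ≈ 8.130942.
2*ln(n) ≈ 16.261884.
sqrt(2*ln(n)) ≈ sqrt(16.261884) ≈ 4.032603.
lambda ≈ 5*4.032603 = 20.163015.
floor(lambda*100)/100 = 20.16.

20.16


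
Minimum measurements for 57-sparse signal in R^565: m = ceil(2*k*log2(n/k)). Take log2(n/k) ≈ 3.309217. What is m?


log2(n/k) = log2(565/57) ≈ 3.309217.
2*k*log2(n/k) ≈ 2*57*3.309217 = 377.250738.
m = ceil(377.250738) = 378.

378


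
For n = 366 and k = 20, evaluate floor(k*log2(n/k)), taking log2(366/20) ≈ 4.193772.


log2(n/k) = log2(366/20) ≈ 4.193772.
k*log2(n/k) ≈ 20*4.193772 = 83.87544.
floor(83.87544) = 83.

83


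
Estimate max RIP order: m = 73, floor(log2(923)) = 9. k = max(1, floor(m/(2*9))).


floor(log2(923)) = 9.
2*9 = 18.
m/(2*floor(log2(n))) = 73/18 ≈ 4.0556.
floor = 4.
k = max(1, 4) = 4.

4


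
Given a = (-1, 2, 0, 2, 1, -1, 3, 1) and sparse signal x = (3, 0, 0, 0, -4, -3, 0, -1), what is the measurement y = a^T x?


Non-zero terms: ['-1*3', '1*-4', '-1*-3', '1*-1']
Products: [-3, -4, 3, -1]
y = sum = -5.

-5


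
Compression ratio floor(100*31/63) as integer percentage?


100*m/n = 100*31/63 ≈ 49.2063.
floor = 49.

49


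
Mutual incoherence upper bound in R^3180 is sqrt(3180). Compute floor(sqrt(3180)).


56^2 = 3136 <= 3180 < 3249 = 57^2, so 56 <= sqrt(3180) < 57.
floor(sqrt(3180)) = 56.

56


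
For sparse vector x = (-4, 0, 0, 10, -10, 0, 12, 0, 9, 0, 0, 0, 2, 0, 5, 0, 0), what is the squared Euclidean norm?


Non-zero entries: [(0, -4), (3, 10), (4, -10), (6, 12), (8, 9), (12, 2), (14, 5)]
Squares: [16, 100, 100, 144, 81, 4, 25]
||x||_2^2 = sum = 470.

470


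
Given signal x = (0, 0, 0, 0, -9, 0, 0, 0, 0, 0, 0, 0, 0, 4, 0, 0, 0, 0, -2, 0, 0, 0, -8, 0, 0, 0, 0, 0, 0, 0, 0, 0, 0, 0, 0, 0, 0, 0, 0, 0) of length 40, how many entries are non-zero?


Non-zero positions: [4, 13, 18, 22].
Sparsity = 4.

4


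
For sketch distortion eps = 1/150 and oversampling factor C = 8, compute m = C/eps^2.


1/eps = 150.
(1/eps)^2 = 22500.
m = 8*22500 = 180000.

180000


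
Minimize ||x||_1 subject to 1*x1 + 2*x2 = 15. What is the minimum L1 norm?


Axis intercepts:
  x1 = 15, x2 = 0: L1 = 15
  x1 = 0, x2 = 15/2: L1 = 15/2
x* = (0, 15/2)
||x*||_1 = 15/2.

15/2


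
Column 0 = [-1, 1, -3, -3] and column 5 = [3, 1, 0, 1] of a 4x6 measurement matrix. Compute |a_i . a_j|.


Inner product: -1*3 + 1*1 + -3*0 + -3*1
Products: [-3, 1, 0, -3]
Sum = -5.
|dot| = 5.

5


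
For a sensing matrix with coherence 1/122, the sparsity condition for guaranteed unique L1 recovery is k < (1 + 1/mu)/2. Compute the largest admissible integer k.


1/mu = 122.
1 + 1/mu = 123.
(1 + 1/mu)/2 = 61.5 is not an integer, so k_max = floor(61.5) = 61.

61


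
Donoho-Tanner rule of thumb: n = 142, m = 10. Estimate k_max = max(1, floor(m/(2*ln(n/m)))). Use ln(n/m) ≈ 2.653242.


n/m = 142/10 = 71/5.
ln(n/m) ≈ 2.653242.
2*ln(n/m) ≈ 5.306484.
m/(2*ln(n/m)) ≈ 10/5.306484 ≈ 1.8845.
floor = 1.
k_max = max(1, 1) = 1.

1


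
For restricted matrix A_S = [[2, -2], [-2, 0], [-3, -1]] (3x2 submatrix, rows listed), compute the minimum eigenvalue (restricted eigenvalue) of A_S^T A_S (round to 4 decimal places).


A_S^T A_S = [[17, -1], [-1, 5]].
trace = 22.
det = 84.
disc = trace^2 - 4*det = 484 - 4*84 = 148.
sqrt(148) ≈ 12.165525.
lam_min = (22 - sqrt(148))/2 ≈ (22 - 12.165525)/2 = 4.9172375 ≈ 4.9172.

4.9172


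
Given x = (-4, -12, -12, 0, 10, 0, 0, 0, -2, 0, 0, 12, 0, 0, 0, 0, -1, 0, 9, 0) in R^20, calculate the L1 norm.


Non-zero entries: [(0, -4), (1, -12), (2, -12), (4, 10), (8, -2), (11, 12), (16, -1), (18, 9)]
Absolute values: [4, 12, 12, 10, 2, 12, 1, 9]
||x||_1 = sum = 62.

62


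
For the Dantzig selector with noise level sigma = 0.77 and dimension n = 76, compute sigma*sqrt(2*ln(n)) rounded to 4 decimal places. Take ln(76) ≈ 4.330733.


ln(76) ≈ 4.330733.
2*ln(n) ≈ 8.661466.
sqrt(2*ln(n)) ≈ sqrt(8.661466) ≈ 2.943037.
threshold ≈ 0.77*2.943037 = 2.26613849 ≈ 2.2661.

2.2661


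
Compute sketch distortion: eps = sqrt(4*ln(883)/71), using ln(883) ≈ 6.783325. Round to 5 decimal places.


ln(883) ≈ 6.783325.
4*ln(N)/m ≈ 4*6.783325/71 ≈ 0.38215915.
eps = sqrt(0.38215915) ≈ 0.6181902 ≈ 0.61819.

0.61819


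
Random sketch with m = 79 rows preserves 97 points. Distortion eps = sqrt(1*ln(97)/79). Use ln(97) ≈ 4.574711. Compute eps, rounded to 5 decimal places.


ln(97) ≈ 4.574711.
1*ln(N)/m ≈ 1*4.574711/79 ≈ 0.05790773.
eps = sqrt(0.05790773) ≈ 0.2406403 ≈ 0.24064.

0.24064


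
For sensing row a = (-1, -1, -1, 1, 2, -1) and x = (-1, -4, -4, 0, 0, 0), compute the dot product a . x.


Non-zero terms: ['-1*-1', '-1*-4', '-1*-4']
Products: [1, 4, 4]
y = sum = 9.

9


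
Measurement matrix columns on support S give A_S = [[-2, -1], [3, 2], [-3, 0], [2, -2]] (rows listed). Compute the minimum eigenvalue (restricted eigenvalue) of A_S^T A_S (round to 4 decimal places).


A_S^T A_S = [[26, 4], [4, 9]].
trace = 35.
det = 218.
disc = trace^2 - 4*det = 1225 - 4*218 = 353.
sqrt(353) ≈ 18.788294.
lam_min = (35 - sqrt(353))/2 ≈ (35 - 18.788294)/2 = 8.105853 ≈ 8.1059.

8.1059


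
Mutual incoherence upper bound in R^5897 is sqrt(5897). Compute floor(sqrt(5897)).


76^2 = 5776 <= 5897 < 5929 = 77^2, so 76 <= sqrt(5897) < 77.
floor(sqrt(5897)) = 76.

76


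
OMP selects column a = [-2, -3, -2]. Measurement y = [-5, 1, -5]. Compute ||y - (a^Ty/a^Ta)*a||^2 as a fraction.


a^T a = 17.
a^T y = 17.
coeff = 17/17 = 1.
||r||^2 = 34.

34


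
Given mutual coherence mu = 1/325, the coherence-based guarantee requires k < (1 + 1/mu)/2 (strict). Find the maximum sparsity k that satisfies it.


1/mu = 325.
1 + 1/mu = 326.
(1 + 1/mu)/2 = 163 is an integer and the inequality is strict, so k_max = 163 - 1 = 162.

162


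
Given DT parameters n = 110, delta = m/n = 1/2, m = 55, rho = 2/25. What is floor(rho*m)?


m = 1/2*110 = 55.
rho = 2/25.
rho*m = 2/25*55 = 4.4.
k = floor(4.4) = 4.

4


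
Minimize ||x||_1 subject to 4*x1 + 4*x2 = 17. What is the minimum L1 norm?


Axis intercepts:
  x1 = 17/4, x2 = 0: L1 = 17/4
  x1 = 0, x2 = 17/4: L1 = 17/4
x* = (17/4, 0)
||x*||_1 = 17/4.

17/4


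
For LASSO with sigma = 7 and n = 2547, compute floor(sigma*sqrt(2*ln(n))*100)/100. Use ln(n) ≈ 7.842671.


ln(2547) ≈ 7.842671.
2*ln(n) ≈ 15.685342.
sqrt(2*ln(n)) ≈ sqrt(15.685342) ≈ 3.960472.
lambda ≈ 7*3.960472 = 27.723304.
floor(lambda*100)/100 = 27.72.

27.72


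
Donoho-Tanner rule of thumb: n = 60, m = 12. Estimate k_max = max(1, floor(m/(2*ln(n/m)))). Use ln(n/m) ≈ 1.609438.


n/m = 60/12 = 5.
ln(n/m) ≈ 1.609438.
2*ln(n/m) ≈ 3.218876.
m/(2*ln(n/m)) ≈ 12/3.218876 ≈ 3.728.
floor = 3.
k_max = max(1, 3) = 3.

3


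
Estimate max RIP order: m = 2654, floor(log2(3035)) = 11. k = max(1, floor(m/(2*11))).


floor(log2(3035)) = 11.
2*11 = 22.
m/(2*floor(log2(n))) = 2654/22 ≈ 120.6364.
floor = 120.
k = max(1, 120) = 120.

120


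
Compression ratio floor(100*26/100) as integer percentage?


100*m/n = 100*26/100 ≈ 26.0.
floor = 26.

26


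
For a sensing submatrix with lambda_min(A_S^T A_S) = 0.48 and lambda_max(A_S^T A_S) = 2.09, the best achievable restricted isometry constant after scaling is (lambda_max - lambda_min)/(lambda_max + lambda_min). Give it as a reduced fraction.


lambda_max - lambda_min = 2.09 - 0.48 = 1.61.
lambda_max + lambda_min = 2.09 + 0.48 = 2.57.
delta = 1.61/2.57 = 161/257.

161/257


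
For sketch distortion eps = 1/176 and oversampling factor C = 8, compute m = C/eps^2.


1/eps = 176.
(1/eps)^2 = 30976.
m = 8*30976 = 247808.

247808


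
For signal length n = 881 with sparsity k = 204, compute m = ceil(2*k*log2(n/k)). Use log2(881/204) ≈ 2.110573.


log2(n/k) = log2(881/204) ≈ 2.110573.
2*k*log2(n/k) ≈ 2*204*2.110573 = 861.113784.
m = ceil(861.113784) = 862.

862


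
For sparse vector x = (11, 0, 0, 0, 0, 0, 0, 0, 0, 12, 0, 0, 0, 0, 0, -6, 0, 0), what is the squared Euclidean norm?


Non-zero entries: [(0, 11), (9, 12), (15, -6)]
Squares: [121, 144, 36]
||x||_2^2 = sum = 301.

301


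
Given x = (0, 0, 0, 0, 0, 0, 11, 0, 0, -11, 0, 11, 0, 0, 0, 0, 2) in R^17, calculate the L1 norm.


Non-zero entries: [(6, 11), (9, -11), (11, 11), (16, 2)]
Absolute values: [11, 11, 11, 2]
||x||_1 = sum = 35.

35


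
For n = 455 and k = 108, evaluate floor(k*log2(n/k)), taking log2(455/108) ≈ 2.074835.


log2(n/k) = log2(455/108) ≈ 2.074835.
k*log2(n/k) ≈ 108*2.074835 = 224.08218.
floor(224.08218) = 224.

224


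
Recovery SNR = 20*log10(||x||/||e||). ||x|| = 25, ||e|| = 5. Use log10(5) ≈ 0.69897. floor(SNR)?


||x||/||e|| = 25/5 = 5.
log10(5) ≈ 0.69897.
20*log10(||x||/||e||) ≈ 20*0.69897 = 13.9794.
floor(13.9794) = 13.

13


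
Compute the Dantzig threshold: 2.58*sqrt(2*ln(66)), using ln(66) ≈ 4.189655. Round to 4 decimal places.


ln(66) ≈ 4.189655.
2*ln(n) ≈ 8.37931.
sqrt(2*ln(n)) ≈ sqrt(8.37931) ≈ 2.894704.
threshold ≈ 2.58*2.894704 = 7.46833632 ≈ 7.4683.

7.4683


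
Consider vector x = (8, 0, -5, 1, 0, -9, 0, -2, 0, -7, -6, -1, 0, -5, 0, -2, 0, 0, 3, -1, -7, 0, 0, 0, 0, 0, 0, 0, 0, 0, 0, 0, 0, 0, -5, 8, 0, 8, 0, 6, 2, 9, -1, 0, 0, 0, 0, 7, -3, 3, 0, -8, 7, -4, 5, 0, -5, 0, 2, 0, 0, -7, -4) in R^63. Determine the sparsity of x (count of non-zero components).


Non-zero positions: [0, 2, 3, 5, 7, 9, 10, 11, 13, 15, 18, 19, 20, 34, 35, 37, 39, 40, 41, 42, 47, 48, 49, 51, 52, 53, 54, 56, 58, 61, 62].
Sparsity = 31.

31


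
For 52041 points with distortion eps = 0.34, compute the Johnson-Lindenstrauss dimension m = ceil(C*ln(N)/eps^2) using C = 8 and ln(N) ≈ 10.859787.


ln(52041) ≈ 10.859787.
eps^2 = 0.34^2 = 0.1156.
C*ln(N)/eps^2 ≈ 8*10.859787/0.1156 ≈ 751.5424.
m = ceil(751.5424) = 752.

752


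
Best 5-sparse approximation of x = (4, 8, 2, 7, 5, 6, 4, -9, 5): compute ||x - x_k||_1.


Sorted |x_i| descending: [9, 8, 7, 6, 5, 5, 4, 4, 2]
Keep top 5: [9, 8, 7, 6, 5]
Tail entries: [5, 4, 4, 2]
L1 error = sum of tail = 15.

15


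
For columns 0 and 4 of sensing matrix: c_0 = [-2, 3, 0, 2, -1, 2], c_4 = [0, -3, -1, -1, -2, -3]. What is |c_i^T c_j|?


Inner product: -2*0 + 3*-3 + 0*-1 + 2*-1 + -1*-2 + 2*-3
Products: [0, -9, 0, -2, 2, -6]
Sum = -15.
|dot| = 15.

15


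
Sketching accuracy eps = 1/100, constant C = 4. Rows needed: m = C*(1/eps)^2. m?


1/eps = 100.
(1/eps)^2 = 10000.
m = 4*10000 = 40000.

40000


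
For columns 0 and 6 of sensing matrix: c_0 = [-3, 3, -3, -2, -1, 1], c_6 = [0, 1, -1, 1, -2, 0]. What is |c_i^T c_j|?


Inner product: -3*0 + 3*1 + -3*-1 + -2*1 + -1*-2 + 1*0
Products: [0, 3, 3, -2, 2, 0]
Sum = 6.
|dot| = 6.

6


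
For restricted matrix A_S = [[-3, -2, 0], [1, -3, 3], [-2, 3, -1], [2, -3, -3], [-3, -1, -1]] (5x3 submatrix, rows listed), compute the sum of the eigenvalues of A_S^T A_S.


Sum of eigenvalues of A_S^T A_S = trace(A_S^T A_S) = sum of squared column norms of A_S.
A_S^T A_S diagonal: [27, 32, 20].
trace = 27 + 32 + 20 = 79.

79


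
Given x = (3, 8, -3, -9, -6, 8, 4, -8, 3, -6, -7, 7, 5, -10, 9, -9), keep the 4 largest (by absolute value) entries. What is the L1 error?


Sorted |x_i| descending: [10, 9, 9, 9, 8, 8, 8, 7, 7, 6, 6, 5, 4, 3, 3, 3]
Keep top 4: [10, 9, 9, 9]
Tail entries: [8, 8, 8, 7, 7, 6, 6, 5, 4, 3, 3, 3]
L1 error = sum of tail = 68.

68


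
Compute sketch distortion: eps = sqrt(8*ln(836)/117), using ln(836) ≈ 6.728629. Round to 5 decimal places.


ln(836) ≈ 6.728629.
8*ln(N)/m ≈ 8*6.728629/117 ≈ 0.4600772.
eps = sqrt(0.4600772) ≈ 0.6782899 ≈ 0.67829.

0.67829


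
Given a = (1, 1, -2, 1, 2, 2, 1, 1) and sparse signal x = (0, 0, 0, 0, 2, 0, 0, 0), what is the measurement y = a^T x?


Non-zero terms: ['2*2']
Products: [4]
y = sum = 4.

4


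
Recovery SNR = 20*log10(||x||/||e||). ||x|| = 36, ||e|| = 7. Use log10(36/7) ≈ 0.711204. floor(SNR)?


||x||/||e|| = 36/7.
log10(36/7) ≈ 0.711204.
20*log10(||x||/||e||) ≈ 20*0.711204 = 14.22408.
floor(14.22408) = 14.

14


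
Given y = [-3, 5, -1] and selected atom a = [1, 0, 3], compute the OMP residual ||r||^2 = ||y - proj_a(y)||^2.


a^T a = 10.
a^T y = -6.
coeff = -6/10 = -3/5.
||r||^2 = 157/5.

157/5


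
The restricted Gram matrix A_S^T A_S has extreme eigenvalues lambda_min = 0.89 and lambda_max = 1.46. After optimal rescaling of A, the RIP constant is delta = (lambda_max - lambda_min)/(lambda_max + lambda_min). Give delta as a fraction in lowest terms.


lambda_max - lambda_min = 1.46 - 0.89 = 0.57.
lambda_max + lambda_min = 1.46 + 0.89 = 2.35.
delta = 0.57/2.35 = 57/235.

57/235


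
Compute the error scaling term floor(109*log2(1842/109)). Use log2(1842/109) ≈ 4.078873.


log2(n/k) = log2(1842/109) ≈ 4.078873.
k*log2(n/k) ≈ 109*4.078873 = 444.597157.
floor(444.597157) = 444.

444


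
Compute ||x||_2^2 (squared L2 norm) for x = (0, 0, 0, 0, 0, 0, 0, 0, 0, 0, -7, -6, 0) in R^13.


Non-zero entries: [(10, -7), (11, -6)]
Squares: [49, 36]
||x||_2^2 = sum = 85.

85


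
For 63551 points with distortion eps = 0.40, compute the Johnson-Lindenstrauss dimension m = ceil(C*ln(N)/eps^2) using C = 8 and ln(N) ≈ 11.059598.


ln(63551) ≈ 11.059598.
eps^2 = 0.40^2 = 0.16.
C*ln(N)/eps^2 ≈ 8*11.059598/0.16 ≈ 552.9799.
m = ceil(552.9799) = 553.

553


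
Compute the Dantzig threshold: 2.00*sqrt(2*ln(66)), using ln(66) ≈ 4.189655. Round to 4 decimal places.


ln(66) ≈ 4.189655.
2*ln(n) ≈ 8.37931.
sqrt(2*ln(n)) ≈ sqrt(8.37931) ≈ 2.894704.
threshold ≈ 2.00*2.894704 = 5.789408 ≈ 5.7894.

5.7894


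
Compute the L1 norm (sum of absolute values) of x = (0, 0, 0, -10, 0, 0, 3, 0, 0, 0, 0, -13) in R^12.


Non-zero entries: [(3, -10), (6, 3), (11, -13)]
Absolute values: [10, 3, 13]
||x||_1 = sum = 26.

26


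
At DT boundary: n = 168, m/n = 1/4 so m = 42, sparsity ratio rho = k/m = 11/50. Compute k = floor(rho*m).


m = 1/4*168 = 42.
rho = 11/50.
rho*m = 11/50*42 = 9.24.
k = floor(9.24) = 9.

9


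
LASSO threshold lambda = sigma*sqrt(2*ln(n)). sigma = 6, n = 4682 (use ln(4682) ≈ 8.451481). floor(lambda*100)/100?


ln(4682) ≈ 8.451481.
2*ln(n) ≈ 16.902962.
sqrt(2*ln(n)) ≈ sqrt(16.902962) ≈ 4.111321.
lambda ≈ 6*4.111321 = 24.667926.
floor(lambda*100)/100 = 24.66.

24.66


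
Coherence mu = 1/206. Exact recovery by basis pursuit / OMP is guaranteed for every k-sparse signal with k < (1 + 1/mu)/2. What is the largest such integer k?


1/mu = 206.
1 + 1/mu = 207.
(1 + 1/mu)/2 = 103.5 is not an integer, so k_max = floor(103.5) = 103.

103


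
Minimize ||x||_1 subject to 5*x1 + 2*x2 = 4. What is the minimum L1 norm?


Axis intercepts:
  x1 = 4/5, x2 = 0: L1 = 4/5
  x1 = 0, x2 = 2: L1 = 2
x* = (4/5, 0)
||x*||_1 = 4/5.

4/5


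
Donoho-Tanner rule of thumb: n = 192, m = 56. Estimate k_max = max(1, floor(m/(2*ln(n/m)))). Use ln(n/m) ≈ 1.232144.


n/m = 192/56 = 24/7.
ln(n/m) ≈ 1.232144.
2*ln(n/m) ≈ 2.464288.
m/(2*ln(n/m)) ≈ 56/2.464288 ≈ 22.7246.
floor = 22.
k_max = max(1, 22) = 22.

22


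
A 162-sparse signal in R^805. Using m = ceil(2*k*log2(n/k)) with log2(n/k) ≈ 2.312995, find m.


log2(n/k) = log2(805/162) ≈ 2.312995.
2*k*log2(n/k) ≈ 2*162*2.312995 = 749.41038.
m = ceil(749.41038) = 750.

750


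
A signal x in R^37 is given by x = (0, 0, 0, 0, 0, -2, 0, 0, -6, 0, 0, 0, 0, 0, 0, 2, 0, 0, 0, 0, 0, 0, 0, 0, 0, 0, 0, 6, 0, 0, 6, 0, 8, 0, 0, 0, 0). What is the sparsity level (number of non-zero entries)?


Non-zero positions: [5, 8, 15, 27, 30, 32].
Sparsity = 6.

6


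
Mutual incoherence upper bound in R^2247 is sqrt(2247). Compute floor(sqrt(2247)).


47^2 = 2209 <= 2247 < 2304 = 48^2, so 47 <= sqrt(2247) < 48.
floor(sqrt(2247)) = 47.

47


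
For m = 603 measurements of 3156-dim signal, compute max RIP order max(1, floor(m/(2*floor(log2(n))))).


floor(log2(3156)) = 11.
2*11 = 22.
m/(2*floor(log2(n))) = 603/22 ≈ 27.4091.
floor = 27.
k = max(1, 27) = 27.

27


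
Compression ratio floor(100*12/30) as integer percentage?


100*m/n = 100*12/30 ≈ 40.0.
floor = 40.

40


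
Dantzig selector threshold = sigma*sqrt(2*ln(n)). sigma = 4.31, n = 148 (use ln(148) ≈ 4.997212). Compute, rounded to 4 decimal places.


ln(148) ≈ 4.997212.
2*ln(n) ≈ 9.994424.
sqrt(2*ln(n)) ≈ sqrt(9.994424) ≈ 3.161396.
threshold ≈ 4.31*3.161396 = 13.62561676 ≈ 13.6256.

13.6256


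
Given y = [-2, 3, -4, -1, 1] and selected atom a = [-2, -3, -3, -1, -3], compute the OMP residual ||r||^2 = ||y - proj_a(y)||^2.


a^T a = 32.
a^T y = 5.
coeff = 5/32 = 5/32.
||r||^2 = 967/32.

967/32


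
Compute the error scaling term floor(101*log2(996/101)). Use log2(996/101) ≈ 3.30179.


log2(n/k) = log2(996/101) ≈ 3.30179.
k*log2(n/k) ≈ 101*3.30179 = 333.48079.
floor(333.48079) = 333.

333


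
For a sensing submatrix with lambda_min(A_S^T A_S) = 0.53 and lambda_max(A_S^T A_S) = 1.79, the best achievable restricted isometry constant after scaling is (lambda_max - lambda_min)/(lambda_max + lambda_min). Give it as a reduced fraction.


lambda_max - lambda_min = 1.79 - 0.53 = 1.26.
lambda_max + lambda_min = 1.79 + 0.53 = 2.32.
delta = 1.26/2.32 = 126/232 = 63/116.

63/116


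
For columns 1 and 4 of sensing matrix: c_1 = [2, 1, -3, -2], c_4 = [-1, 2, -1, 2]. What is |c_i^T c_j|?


Inner product: 2*-1 + 1*2 + -3*-1 + -2*2
Products: [-2, 2, 3, -4]
Sum = -1.
|dot| = 1.

1


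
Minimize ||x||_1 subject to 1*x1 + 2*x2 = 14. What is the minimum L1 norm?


Axis intercepts:
  x1 = 14, x2 = 0: L1 = 14
  x1 = 0, x2 = 7: L1 = 7
x* = (0, 7)
||x*||_1 = 7.

7


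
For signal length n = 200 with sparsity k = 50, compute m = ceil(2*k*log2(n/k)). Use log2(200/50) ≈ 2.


log2(n/k) = log2(200/50) ≈ 2.
2*k*log2(n/k) ≈ 2*50*2 = 200.
m = ceil(200) = 200.

200


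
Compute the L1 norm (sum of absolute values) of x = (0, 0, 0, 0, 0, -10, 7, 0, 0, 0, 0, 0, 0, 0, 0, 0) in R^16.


Non-zero entries: [(5, -10), (6, 7)]
Absolute values: [10, 7]
||x||_1 = sum = 17.

17


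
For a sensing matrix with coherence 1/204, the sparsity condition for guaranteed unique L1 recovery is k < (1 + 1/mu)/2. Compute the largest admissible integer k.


1/mu = 204.
1 + 1/mu = 205.
(1 + 1/mu)/2 = 102.5 is not an integer, so k_max = floor(102.5) = 102.

102


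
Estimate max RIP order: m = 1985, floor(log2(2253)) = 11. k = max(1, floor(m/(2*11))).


floor(log2(2253)) = 11.
2*11 = 22.
m/(2*floor(log2(n))) = 1985/22 ≈ 90.2273.
floor = 90.
k = max(1, 90) = 90.

90


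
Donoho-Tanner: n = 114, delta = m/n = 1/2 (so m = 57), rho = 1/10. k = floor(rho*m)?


m = 1/2*114 = 57.
rho = 1/10.
rho*m = 1/10*57 = 5.7.
k = floor(5.7) = 5.

5


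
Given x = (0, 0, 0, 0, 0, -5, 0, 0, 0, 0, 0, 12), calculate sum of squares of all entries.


Non-zero entries: [(5, -5), (11, 12)]
Squares: [25, 144]
||x||_2^2 = sum = 169.

169


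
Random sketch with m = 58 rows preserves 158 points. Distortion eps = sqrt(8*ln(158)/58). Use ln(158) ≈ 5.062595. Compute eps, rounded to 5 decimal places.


ln(158) ≈ 5.062595.
8*ln(N)/m ≈ 8*5.062595/58 ≈ 0.69828897.
eps = sqrt(0.69828897) ≈ 0.8356369 ≈ 0.83564.

0.83564


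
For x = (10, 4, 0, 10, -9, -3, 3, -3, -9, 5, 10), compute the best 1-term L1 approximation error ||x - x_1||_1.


Sorted |x_i| descending: [10, 10, 10, 9, 9, 5, 4, 3, 3, 3, 0]
Keep top 1: [10]
Tail entries: [10, 10, 9, 9, 5, 4, 3, 3, 3, 0]
L1 error = sum of tail = 56.

56


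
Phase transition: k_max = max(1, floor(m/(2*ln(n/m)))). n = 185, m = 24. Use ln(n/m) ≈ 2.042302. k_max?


n/m = 185/24.
ln(n/m) ≈ 2.042302.
2*ln(n/m) ≈ 4.084604.
m/(2*ln(n/m)) ≈ 24/4.084604 ≈ 5.8757.
floor = 5.
k_max = max(1, 5) = 5.

5


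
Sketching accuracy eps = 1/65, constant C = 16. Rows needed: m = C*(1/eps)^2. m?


1/eps = 65.
(1/eps)^2 = 4225.
m = 16*4225 = 67600.

67600


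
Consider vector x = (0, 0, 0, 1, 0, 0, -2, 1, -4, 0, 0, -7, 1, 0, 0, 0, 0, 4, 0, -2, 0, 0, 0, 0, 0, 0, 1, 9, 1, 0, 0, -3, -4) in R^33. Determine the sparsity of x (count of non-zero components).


Non-zero positions: [3, 6, 7, 8, 11, 12, 17, 19, 26, 27, 28, 31, 32].
Sparsity = 13.

13


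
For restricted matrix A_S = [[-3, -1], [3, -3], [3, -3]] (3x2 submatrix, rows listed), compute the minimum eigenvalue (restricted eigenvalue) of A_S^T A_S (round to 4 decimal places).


A_S^T A_S = [[27, -15], [-15, 19]].
trace = 46.
det = 288.
disc = trace^2 - 4*det = 2116 - 4*288 = 964.
sqrt(964) ≈ 31.048349.
lam_min = (46 - sqrt(964))/2 ≈ (46 - 31.048349)/2 = 7.4758255 ≈ 7.4758.

7.4758


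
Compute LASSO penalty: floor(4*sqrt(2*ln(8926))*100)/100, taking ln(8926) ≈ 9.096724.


ln(8926) ≈ 9.096724.
2*ln(n) ≈ 18.193448.
sqrt(2*ln(n)) ≈ sqrt(18.193448) ≈ 4.265378.
lambda ≈ 4*4.265378 = 17.061512.
floor(lambda*100)/100 = 17.06.

17.06


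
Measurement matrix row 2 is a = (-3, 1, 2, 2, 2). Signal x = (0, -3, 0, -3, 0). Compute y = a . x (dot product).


Non-zero terms: ['1*-3', '2*-3']
Products: [-3, -6]
y = sum = -9.

-9


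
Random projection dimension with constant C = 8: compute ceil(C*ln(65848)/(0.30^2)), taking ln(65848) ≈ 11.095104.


ln(65848) ≈ 11.095104.
eps^2 = 0.30^2 = 0.09.
C*ln(N)/eps^2 ≈ 8*11.095104/0.09 ≈ 986.2315.
m = ceil(986.2315) = 987.

987


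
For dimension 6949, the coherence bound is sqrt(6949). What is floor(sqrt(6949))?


83^2 = 6889 <= 6949 < 7056 = 84^2, so 83 <= sqrt(6949) < 84.
floor(sqrt(6949)) = 83.

83


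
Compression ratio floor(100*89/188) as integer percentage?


100*m/n = 100*89/188 ≈ 47.3404.
floor = 47.

47


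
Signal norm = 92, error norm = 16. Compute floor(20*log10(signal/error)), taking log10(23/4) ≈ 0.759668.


||x||/||e|| = 92/16 = 23/4.
log10(23/4) ≈ 0.759668.
20*log10(||x||/||e||) ≈ 20*0.759668 = 15.19336.
floor(15.19336) = 15.

15


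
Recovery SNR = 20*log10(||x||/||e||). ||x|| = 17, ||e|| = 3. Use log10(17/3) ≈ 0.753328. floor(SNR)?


||x||/||e|| = 17/3.
log10(17/3) ≈ 0.753328.
20*log10(||x||/||e||) ≈ 20*0.753328 = 15.06656.
floor(15.06656) = 15.

15


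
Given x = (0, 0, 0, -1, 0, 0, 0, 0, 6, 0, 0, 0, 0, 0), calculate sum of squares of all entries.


Non-zero entries: [(3, -1), (8, 6)]
Squares: [1, 36]
||x||_2^2 = sum = 37.

37


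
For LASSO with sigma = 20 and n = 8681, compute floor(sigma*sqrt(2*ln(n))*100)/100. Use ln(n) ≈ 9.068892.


ln(8681) ≈ 9.068892.
2*ln(n) ≈ 18.137784.
sqrt(2*ln(n)) ≈ sqrt(18.137784) ≈ 4.258848.
lambda ≈ 20*4.258848 = 85.17696.
floor(lambda*100)/100 = 85.17.

85.17


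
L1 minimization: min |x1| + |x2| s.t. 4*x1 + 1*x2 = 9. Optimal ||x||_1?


Axis intercepts:
  x1 = 9/4, x2 = 0: L1 = 9/4
  x1 = 0, x2 = 9: L1 = 9
x* = (9/4, 0)
||x*||_1 = 9/4.

9/4


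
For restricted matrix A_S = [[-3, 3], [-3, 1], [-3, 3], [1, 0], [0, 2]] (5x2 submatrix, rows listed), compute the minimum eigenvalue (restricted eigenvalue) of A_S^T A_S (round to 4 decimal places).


A_S^T A_S = [[28, -21], [-21, 23]].
trace = 51.
det = 203.
disc = trace^2 - 4*det = 2601 - 4*203 = 1789.
sqrt(1789) ≈ 42.296572.
lam_min = (51 - sqrt(1789))/2 ≈ (51 - 42.296572)/2 = 4.351714 ≈ 4.3517.

4.3517


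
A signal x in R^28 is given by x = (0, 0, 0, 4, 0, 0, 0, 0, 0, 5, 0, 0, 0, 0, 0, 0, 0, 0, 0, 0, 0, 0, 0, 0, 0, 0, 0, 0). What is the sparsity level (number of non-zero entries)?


Non-zero positions: [3, 9].
Sparsity = 2.

2


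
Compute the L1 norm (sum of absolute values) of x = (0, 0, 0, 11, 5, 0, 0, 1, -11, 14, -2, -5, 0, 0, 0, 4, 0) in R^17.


Non-zero entries: [(3, 11), (4, 5), (7, 1), (8, -11), (9, 14), (10, -2), (11, -5), (15, 4)]
Absolute values: [11, 5, 1, 11, 14, 2, 5, 4]
||x||_1 = sum = 53.

53


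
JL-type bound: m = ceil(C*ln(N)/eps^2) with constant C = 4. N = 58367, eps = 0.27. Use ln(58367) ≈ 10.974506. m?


ln(58367) ≈ 10.974506.
eps^2 = 0.27^2 = 0.0729.
C*ln(N)/eps^2 ≈ 4*10.974506/0.0729 ≈ 602.1677.
m = ceil(602.1677) = 603.

603


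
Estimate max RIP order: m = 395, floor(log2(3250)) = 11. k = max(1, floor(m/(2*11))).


floor(log2(3250)) = 11.
2*11 = 22.
m/(2*floor(log2(n))) = 395/22 ≈ 17.9545.
floor = 17.
k = max(1, 17) = 17.

17


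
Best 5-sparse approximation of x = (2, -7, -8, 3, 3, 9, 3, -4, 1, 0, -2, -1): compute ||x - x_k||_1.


Sorted |x_i| descending: [9, 8, 7, 4, 3, 3, 3, 2, 2, 1, 1, 0]
Keep top 5: [9, 8, 7, 4, 3]
Tail entries: [3, 3, 2, 2, 1, 1, 0]
L1 error = sum of tail = 12.

12


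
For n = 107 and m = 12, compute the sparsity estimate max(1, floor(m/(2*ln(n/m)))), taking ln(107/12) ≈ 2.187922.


n/m = 107/12.
ln(n/m) ≈ 2.187922.
2*ln(n/m) ≈ 4.375844.
m/(2*ln(n/m)) ≈ 12/4.375844 ≈ 2.7423.
floor = 2.
k_max = max(1, 2) = 2.

2


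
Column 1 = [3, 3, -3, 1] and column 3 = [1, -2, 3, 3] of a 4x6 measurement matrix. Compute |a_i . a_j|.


Inner product: 3*1 + 3*-2 + -3*3 + 1*3
Products: [3, -6, -9, 3]
Sum = -9.
|dot| = 9.

9


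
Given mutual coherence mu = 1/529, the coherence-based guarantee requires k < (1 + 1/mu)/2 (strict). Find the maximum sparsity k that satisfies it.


1/mu = 529.
1 + 1/mu = 530.
(1 + 1/mu)/2 = 265 is an integer and the inequality is strict, so k_max = 265 - 1 = 264.

264


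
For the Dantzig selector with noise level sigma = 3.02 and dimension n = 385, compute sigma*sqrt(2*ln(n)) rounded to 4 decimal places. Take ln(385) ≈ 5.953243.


ln(385) ≈ 5.953243.
2*ln(n) ≈ 11.906486.
sqrt(2*ln(n)) ≈ sqrt(11.906486) ≈ 3.450578.
threshold ≈ 3.02*3.450578 = 10.42074556 ≈ 10.4207.

10.4207


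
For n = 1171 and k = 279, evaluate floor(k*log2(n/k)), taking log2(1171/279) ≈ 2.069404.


log2(n/k) = log2(1171/279) ≈ 2.069404.
k*log2(n/k) ≈ 279*2.069404 = 577.363716.
floor(577.363716) = 577.

577


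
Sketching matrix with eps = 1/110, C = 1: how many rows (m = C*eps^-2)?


1/eps = 110.
(1/eps)^2 = 12100.
m = 1*12100 = 12100.

12100


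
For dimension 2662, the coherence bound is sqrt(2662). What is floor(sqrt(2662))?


51^2 = 2601 <= 2662 < 2704 = 52^2, so 51 <= sqrt(2662) < 52.
floor(sqrt(2662)) = 51.

51


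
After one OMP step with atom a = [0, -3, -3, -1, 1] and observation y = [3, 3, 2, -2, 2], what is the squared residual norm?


a^T a = 20.
a^T y = -11.
coeff = -11/20 = -11/20.
||r||^2 = 479/20.

479/20


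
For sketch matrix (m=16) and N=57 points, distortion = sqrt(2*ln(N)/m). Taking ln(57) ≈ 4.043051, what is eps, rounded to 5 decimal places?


ln(57) ≈ 4.043051.
2*ln(N)/m ≈ 2*4.043051/16 ≈ 0.50538138.
eps = sqrt(0.50538138) ≈ 0.7109018 ≈ 0.71090.

0.71090


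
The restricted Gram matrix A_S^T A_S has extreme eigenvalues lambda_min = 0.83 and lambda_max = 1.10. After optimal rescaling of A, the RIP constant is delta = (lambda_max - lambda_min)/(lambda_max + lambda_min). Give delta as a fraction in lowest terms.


lambda_max - lambda_min = 1.10 - 0.83 = 0.27.
lambda_max + lambda_min = 1.10 + 0.83 = 1.93.
delta = 0.27/1.93 = 27/193.

27/193


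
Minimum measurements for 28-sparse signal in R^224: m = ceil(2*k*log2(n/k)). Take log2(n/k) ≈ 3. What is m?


log2(n/k) = log2(224/28) ≈ 3.
2*k*log2(n/k) ≈ 2*28*3 = 168.
m = ceil(168) = 168.

168


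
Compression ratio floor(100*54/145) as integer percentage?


100*m/n = 100*54/145 ≈ 37.2414.
floor = 37.

37


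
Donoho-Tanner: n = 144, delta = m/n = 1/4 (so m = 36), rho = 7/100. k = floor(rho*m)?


m = 1/4*144 = 36.
rho = 7/100.
rho*m = 7/100*36 = 2.52.
k = floor(2.52) = 2.

2


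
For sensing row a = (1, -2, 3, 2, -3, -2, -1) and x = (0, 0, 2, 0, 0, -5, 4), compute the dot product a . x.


Non-zero terms: ['3*2', '-2*-5', '-1*4']
Products: [6, 10, -4]
y = sum = 12.

12


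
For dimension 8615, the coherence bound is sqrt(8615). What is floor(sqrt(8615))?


92^2 = 8464 <= 8615 < 8649 = 93^2, so 92 <= sqrt(8615) < 93.
floor(sqrt(8615)) = 92.

92


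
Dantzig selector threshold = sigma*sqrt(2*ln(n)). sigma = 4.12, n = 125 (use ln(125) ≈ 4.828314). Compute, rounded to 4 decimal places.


ln(125) ≈ 4.828314.
2*ln(n) ≈ 9.656628.
sqrt(2*ln(n)) ≈ sqrt(9.656628) ≈ 3.107512.
threshold ≈ 4.12*3.107512 = 12.80294944 ≈ 12.8029.

12.8029


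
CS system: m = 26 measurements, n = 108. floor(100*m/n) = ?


100*m/n = 100*26/108 ≈ 24.0741.
floor = 24.

24


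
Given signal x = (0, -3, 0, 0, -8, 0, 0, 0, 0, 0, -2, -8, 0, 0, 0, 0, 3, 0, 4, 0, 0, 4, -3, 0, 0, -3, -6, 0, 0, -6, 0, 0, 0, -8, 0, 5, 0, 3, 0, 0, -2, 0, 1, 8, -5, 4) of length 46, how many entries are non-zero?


Non-zero positions: [1, 4, 10, 11, 16, 18, 21, 22, 25, 26, 29, 33, 35, 37, 40, 42, 43, 44, 45].
Sparsity = 19.

19


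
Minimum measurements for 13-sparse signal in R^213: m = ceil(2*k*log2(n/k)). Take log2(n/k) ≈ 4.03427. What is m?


log2(n/k) = log2(213/13) ≈ 4.03427.
2*k*log2(n/k) ≈ 2*13*4.03427 = 104.89102.
m = ceil(104.89102) = 105.

105


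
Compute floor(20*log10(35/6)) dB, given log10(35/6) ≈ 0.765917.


||x||/||e|| = 35/6.
log10(35/6) ≈ 0.765917.
20*log10(||x||/||e||) ≈ 20*0.765917 = 15.31834.
floor(15.31834) = 15.

15


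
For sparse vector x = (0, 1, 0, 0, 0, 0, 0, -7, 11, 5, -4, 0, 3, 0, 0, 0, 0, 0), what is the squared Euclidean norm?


Non-zero entries: [(1, 1), (7, -7), (8, 11), (9, 5), (10, -4), (12, 3)]
Squares: [1, 49, 121, 25, 16, 9]
||x||_2^2 = sum = 221.

221


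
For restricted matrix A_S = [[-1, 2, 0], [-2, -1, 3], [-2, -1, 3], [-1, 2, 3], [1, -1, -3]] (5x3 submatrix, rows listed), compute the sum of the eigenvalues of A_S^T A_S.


Sum of eigenvalues of A_S^T A_S = trace(A_S^T A_S) = sum of squared column norms of A_S.
A_S^T A_S diagonal: [11, 11, 36].
trace = 11 + 11 + 36 = 58.

58


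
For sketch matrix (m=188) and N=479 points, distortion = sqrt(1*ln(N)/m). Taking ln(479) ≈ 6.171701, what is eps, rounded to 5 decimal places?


ln(479) ≈ 6.171701.
1*ln(N)/m ≈ 1*6.171701/188 ≈ 0.0328282.
eps = sqrt(0.0328282) ≈ 0.1811855 ≈ 0.18119.

0.18119


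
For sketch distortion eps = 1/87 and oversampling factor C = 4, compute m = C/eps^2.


1/eps = 87.
(1/eps)^2 = 7569.
m = 4*7569 = 30276.

30276


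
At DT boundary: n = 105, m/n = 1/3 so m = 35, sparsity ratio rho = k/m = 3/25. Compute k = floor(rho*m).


m = 1/3*105 = 35.
rho = 3/25.
rho*m = 3/25*35 = 4.2.
k = floor(4.2) = 4.

4


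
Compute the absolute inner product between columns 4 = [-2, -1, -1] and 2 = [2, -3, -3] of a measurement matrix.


Inner product: -2*2 + -1*-3 + -1*-3
Products: [-4, 3, 3]
Sum = 2.
|dot| = 2.

2


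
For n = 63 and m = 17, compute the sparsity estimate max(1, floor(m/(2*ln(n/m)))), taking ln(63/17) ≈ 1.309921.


n/m = 63/17.
ln(n/m) ≈ 1.309921.
2*ln(n/m) ≈ 2.619842.
m/(2*ln(n/m)) ≈ 17/2.619842 ≈ 6.4889.
floor = 6.
k_max = max(1, 6) = 6.

6


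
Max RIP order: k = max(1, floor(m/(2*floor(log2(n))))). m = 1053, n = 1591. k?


floor(log2(1591)) = 10.
2*10 = 20.
m/(2*floor(log2(n))) = 1053/20 ≈ 52.65.
floor = 52.
k = max(1, 52) = 52.

52


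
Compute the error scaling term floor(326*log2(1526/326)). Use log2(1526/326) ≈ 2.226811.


log2(n/k) = log2(1526/326) ≈ 2.226811.
k*log2(n/k) ≈ 326*2.226811 = 725.940386.
floor(725.940386) = 725.

725


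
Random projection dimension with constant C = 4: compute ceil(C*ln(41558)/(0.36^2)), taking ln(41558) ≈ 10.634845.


ln(41558) ≈ 10.634845.
eps^2 = 0.36^2 = 0.1296.
C*ln(N)/eps^2 ≈ 4*10.634845/0.1296 ≈ 328.236.
m = ceil(328.236) = 329.

329


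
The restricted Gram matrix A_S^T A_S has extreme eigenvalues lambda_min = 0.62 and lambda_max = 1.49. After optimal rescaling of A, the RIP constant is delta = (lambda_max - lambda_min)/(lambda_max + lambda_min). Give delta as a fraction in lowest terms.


lambda_max - lambda_min = 1.49 - 0.62 = 0.87.
lambda_max + lambda_min = 1.49 + 0.62 = 2.11.
delta = 0.87/2.11 = 87/211.

87/211


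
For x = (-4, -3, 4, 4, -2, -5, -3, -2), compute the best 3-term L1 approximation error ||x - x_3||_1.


Sorted |x_i| descending: [5, 4, 4, 4, 3, 3, 2, 2]
Keep top 3: [5, 4, 4]
Tail entries: [4, 3, 3, 2, 2]
L1 error = sum of tail = 14.

14


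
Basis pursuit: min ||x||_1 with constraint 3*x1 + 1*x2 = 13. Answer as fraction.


Axis intercepts:
  x1 = 13/3, x2 = 0: L1 = 13/3
  x1 = 0, x2 = 13: L1 = 13
x* = (13/3, 0)
||x*||_1 = 13/3.

13/3


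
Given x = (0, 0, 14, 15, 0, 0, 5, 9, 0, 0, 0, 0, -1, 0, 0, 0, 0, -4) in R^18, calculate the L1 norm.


Non-zero entries: [(2, 14), (3, 15), (6, 5), (7, 9), (12, -1), (17, -4)]
Absolute values: [14, 15, 5, 9, 1, 4]
||x||_1 = sum = 48.

48


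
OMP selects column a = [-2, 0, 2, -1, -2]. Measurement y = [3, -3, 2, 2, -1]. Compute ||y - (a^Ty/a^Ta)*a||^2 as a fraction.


a^T a = 13.
a^T y = -2.
coeff = -2/13 = -2/13.
||r||^2 = 347/13.

347/13


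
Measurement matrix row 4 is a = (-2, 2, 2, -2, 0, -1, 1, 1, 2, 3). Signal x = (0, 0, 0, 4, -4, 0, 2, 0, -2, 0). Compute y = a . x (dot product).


Non-zero terms: ['-2*4', '0*-4', '1*2', '2*-2']
Products: [-8, 0, 2, -4]
y = sum = -10.

-10


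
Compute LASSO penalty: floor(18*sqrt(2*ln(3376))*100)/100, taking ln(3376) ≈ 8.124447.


ln(3376) ≈ 8.124447.
2*ln(n) ≈ 16.248894.
sqrt(2*ln(n)) ≈ sqrt(16.248894) ≈ 4.030992.
lambda ≈ 18*4.030992 = 72.557856.
floor(lambda*100)/100 = 72.55.

72.55


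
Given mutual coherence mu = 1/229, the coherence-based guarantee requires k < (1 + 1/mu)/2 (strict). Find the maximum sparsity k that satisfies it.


1/mu = 229.
1 + 1/mu = 230.
(1 + 1/mu)/2 = 115 is an integer and the inequality is strict, so k_max = 115 - 1 = 114.

114


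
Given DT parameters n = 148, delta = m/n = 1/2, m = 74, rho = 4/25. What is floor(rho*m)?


m = 1/2*148 = 74.
rho = 4/25.
rho*m = 4/25*74 = 11.84.
k = floor(11.84) = 11.

11


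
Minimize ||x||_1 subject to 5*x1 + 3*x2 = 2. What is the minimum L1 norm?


Axis intercepts:
  x1 = 2/5, x2 = 0: L1 = 2/5
  x1 = 0, x2 = 2/3: L1 = 2/3
x* = (2/5, 0)
||x*||_1 = 2/5.

2/5


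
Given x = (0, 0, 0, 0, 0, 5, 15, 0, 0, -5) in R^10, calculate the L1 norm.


Non-zero entries: [(5, 5), (6, 15), (9, -5)]
Absolute values: [5, 15, 5]
||x||_1 = sum = 25.

25


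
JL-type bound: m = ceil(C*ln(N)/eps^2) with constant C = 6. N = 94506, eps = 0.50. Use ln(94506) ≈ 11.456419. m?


ln(94506) ≈ 11.456419.
eps^2 = 0.50^2 = 0.25.
C*ln(N)/eps^2 ≈ 6*11.456419/0.25 ≈ 274.9541.
m = ceil(274.9541) = 275.

275


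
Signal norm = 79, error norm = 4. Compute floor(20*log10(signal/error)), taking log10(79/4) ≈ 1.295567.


||x||/||e|| = 79/4.
log10(79/4) ≈ 1.295567.
20*log10(||x||/||e||) ≈ 20*1.295567 = 25.91134.
floor(25.91134) = 25.

25


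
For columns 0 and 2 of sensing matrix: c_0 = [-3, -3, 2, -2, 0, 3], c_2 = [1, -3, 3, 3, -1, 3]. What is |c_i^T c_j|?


Inner product: -3*1 + -3*-3 + 2*3 + -2*3 + 0*-1 + 3*3
Products: [-3, 9, 6, -6, 0, 9]
Sum = 15.
|dot| = 15.

15


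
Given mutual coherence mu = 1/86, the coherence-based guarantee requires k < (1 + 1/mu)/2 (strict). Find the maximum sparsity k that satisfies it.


1/mu = 86.
1 + 1/mu = 87.
(1 + 1/mu)/2 = 43.5 is not an integer, so k_max = floor(43.5) = 43.

43


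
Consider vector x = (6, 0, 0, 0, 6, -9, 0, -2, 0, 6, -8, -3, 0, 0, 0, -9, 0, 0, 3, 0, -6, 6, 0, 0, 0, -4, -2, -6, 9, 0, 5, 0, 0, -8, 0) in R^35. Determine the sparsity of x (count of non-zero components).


Non-zero positions: [0, 4, 5, 7, 9, 10, 11, 15, 18, 20, 21, 25, 26, 27, 28, 30, 33].
Sparsity = 17.

17


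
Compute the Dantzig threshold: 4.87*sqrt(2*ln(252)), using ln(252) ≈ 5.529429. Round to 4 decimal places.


ln(252) ≈ 5.529429.
2*ln(n) ≈ 11.058858.
sqrt(2*ln(n)) ≈ sqrt(11.058858) ≈ 3.325486.
threshold ≈ 4.87*3.325486 = 16.19511682 ≈ 16.1951.

16.1951


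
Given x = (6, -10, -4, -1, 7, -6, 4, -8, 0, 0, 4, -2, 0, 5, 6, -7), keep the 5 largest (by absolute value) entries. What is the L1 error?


Sorted |x_i| descending: [10, 8, 7, 7, 6, 6, 6, 5, 4, 4, 4, 2, 1, 0, 0, 0]
Keep top 5: [10, 8, 7, 7, 6]
Tail entries: [6, 6, 5, 4, 4, 4, 2, 1, 0, 0, 0]
L1 error = sum of tail = 32.

32


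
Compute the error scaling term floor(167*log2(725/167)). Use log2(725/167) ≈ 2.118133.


log2(n/k) = log2(725/167) ≈ 2.118133.
k*log2(n/k) ≈ 167*2.118133 = 353.728211.
floor(353.728211) = 353.

353


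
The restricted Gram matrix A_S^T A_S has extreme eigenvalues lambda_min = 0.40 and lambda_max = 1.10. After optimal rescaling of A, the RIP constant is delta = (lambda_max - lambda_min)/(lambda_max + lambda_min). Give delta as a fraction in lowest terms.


lambda_max - lambda_min = 1.10 - 0.40 = 0.70.
lambda_max + lambda_min = 1.10 + 0.40 = 1.50.
delta = 0.70/1.50 = 70/150 = 7/15.

7/15


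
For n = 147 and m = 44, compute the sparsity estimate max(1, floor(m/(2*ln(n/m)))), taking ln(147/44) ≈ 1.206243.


n/m = 147/44.
ln(n/m) ≈ 1.206243.
2*ln(n/m) ≈ 2.412486.
m/(2*ln(n/m)) ≈ 44/2.412486 ≈ 18.2384.
floor = 18.
k_max = max(1, 18) = 18.

18


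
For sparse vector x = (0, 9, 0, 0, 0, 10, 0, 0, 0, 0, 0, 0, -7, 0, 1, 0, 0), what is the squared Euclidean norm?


Non-zero entries: [(1, 9), (5, 10), (12, -7), (14, 1)]
Squares: [81, 100, 49, 1]
||x||_2^2 = sum = 231.

231
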